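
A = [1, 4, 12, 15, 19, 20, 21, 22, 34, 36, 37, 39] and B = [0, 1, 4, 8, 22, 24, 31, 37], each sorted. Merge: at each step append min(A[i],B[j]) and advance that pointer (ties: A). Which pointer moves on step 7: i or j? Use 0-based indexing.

i=0 j=0: A[i]=1>B[j]=0 take 0, j++
i=0 j=1: A[i]=1<=B[j]=1 take 1, i++
i=1 j=1: A[i]=4>B[j]=1 take 1, j++
i=1 j=2: A[i]=4<=B[j]=4 take 4, i++
i=2 j=2: A[i]=12>B[j]=4 take 4, j++
i=2 j=3: A[i]=12>B[j]=8 take 8, j++
i=2 j=4: A[i]=12<=B[j]=22 take 12, i++

i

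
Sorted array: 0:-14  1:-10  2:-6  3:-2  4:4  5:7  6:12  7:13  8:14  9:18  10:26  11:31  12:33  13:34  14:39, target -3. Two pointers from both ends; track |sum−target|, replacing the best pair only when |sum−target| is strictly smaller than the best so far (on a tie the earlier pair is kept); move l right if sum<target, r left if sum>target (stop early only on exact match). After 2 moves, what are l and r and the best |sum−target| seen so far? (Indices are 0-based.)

l=0, r=12, best |Δ|=23

[0,14] -14+39=25 d=28 * → r--
[0,13] -14+34=20 d=23 * → r--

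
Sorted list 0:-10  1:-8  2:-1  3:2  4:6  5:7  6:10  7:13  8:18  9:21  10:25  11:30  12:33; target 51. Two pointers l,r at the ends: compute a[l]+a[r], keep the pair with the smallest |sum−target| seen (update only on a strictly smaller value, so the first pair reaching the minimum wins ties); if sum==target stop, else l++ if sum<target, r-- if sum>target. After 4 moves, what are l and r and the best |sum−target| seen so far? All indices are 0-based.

[0,12] -10+33=23 d=28 * → l++
[1,12] -8+33=25 d=26 * → l++
[2,12] -1+33=32 d=19 * → l++
[3,12] 2+33=35 d=16 * → l++

l=4, r=12, best |Δ|=16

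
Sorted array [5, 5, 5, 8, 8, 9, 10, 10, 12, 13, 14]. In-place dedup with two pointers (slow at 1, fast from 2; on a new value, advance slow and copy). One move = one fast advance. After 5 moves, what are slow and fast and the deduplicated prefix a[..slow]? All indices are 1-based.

(s=1,f=2) a[fast]=5=a[slow] dup → fast++
(s=1,f=3) a[fast]=5=a[slow] dup → fast++
(s=1,f=4) a[fast]=8≠a[slow]=5 write a[2]=8 → slow++,fast++
(s=2,f=5) a[fast]=8=a[slow] dup → fast++
(s=2,f=6) a[fast]=9≠a[slow]=8 write a[3]=9 → slow++,fast++

slow=3, fast=7, prefix=[5, 8, 9]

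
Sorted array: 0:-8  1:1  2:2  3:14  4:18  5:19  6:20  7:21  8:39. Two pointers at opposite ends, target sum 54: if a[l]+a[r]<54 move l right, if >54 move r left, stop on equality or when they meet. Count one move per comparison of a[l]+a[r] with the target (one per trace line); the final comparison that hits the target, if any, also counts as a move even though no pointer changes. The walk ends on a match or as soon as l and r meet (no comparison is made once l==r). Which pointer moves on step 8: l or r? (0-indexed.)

[0,8] -8+39=31 <54 → l++
[1,8] 1+39=40 <54 → l++
[2,8] 2+39=41 <54 → l++
[3,8] 14+39=53 <54 → l++
[4,8] 18+39=57 >54 → r--
[4,7] 18+21=39 <54 → l++
[5,7] 19+21=40 <54 → l++
[6,7] 20+21=41 <54 → l++

l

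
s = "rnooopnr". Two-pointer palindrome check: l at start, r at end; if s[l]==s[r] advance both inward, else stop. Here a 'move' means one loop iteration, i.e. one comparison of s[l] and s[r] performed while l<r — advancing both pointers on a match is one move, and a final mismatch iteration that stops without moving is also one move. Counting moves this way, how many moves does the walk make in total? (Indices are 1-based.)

3 moves

[1,8] 'r'=='r' → l++,r--
[2,7] 'n'=='n' → l++,r--
[3,6] 'o'!='p' → stop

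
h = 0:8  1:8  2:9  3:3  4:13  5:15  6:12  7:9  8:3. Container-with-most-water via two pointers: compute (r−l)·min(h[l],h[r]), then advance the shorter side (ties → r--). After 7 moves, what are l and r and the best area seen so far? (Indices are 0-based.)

l=0 r=8: min(8,3)*8=24 best=24 *, r--
l=0 r=7: min(8,9)*7=56 best=56 *, l++
l=1 r=7: min(8,9)*6=48 best=56, l++
l=2 r=7: min(9,9)*5=45 best=56, r--
l=2 r=6: min(9,12)*4=36 best=56, l++
l=3 r=6: min(3,12)*3=9 best=56, l++
l=4 r=6: min(13,12)*2=24 best=56, r--

l=4, r=5, best area=56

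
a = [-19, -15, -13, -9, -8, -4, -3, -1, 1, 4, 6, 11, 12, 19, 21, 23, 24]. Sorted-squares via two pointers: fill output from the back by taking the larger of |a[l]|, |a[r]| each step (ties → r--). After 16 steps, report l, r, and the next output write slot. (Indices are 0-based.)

l=0 r=16: |-19|<=|24| out[16]=576, r--
l=0 r=15: |-19|<=|23| out[15]=529, r--
l=0 r=14: |-19|<=|21| out[14]=441, r--
l=0 r=13: |-19|<=|19| out[13]=361, r--
l=0 r=12: |-19|>|12| out[12]=361, l++
l=1 r=12: |-15|>|12| out[11]=225, l++
l=2 r=12: |-13|>|12| out[10]=169, l++
l=3 r=12: |-9|<=|12| out[9]=144, r--
l=3 r=11: |-9|<=|11| out[8]=121, r--
l=3 r=10: |-9|>|6| out[7]=81, l++
l=4 r=10: |-8|>|6| out[6]=64, l++
l=5 r=10: |-4|<=|6| out[5]=36, r--
l=5 r=9: |-4|<=|4| out[4]=16, r--
l=5 r=8: |-4|>|1| out[3]=16, l++
l=6 r=8: |-3|>|1| out[2]=9, l++
l=7 r=8: |-1|<=|1| out[1]=1, r--

l=7, r=7, next write slot=0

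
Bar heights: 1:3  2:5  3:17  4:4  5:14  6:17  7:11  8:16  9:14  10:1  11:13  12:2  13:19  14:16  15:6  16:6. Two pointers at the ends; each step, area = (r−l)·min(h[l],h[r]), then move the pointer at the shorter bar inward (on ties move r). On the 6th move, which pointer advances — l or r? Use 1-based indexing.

l

l=1 r=16: min(3,6)*15=45 best=45 *, l++
l=2 r=16: min(5,6)*14=70 best=70 *, l++
l=3 r=16: min(17,6)*13=78 best=78 *, r--
l=3 r=15: min(17,6)*12=72 best=78, r--
l=3 r=14: min(17,16)*11=176 best=176 *, r--
l=3 r=13: min(17,19)*10=170 best=176, l++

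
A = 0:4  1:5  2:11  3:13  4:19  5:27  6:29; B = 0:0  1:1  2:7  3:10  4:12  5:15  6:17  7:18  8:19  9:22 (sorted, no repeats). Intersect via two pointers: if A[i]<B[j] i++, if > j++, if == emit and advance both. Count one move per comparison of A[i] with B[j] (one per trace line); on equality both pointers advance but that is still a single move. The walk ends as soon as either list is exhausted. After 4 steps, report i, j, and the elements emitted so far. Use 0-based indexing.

i=2, j=2, emitted=[]

[i=0,j=0] 4>0 → j++
[i=0,j=1] 4>1 → j++
[i=0,j=2] 4<7 → i++
[i=1,j=2] 5<7 → i++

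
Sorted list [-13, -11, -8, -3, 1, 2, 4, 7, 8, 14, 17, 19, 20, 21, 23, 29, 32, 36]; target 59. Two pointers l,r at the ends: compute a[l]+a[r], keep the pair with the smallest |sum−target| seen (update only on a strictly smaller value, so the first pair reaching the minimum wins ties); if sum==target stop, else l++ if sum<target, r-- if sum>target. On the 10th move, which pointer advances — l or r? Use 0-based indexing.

l

[0,17] -13+36=23 d=36 * → l++
[1,17] -11+36=25 d=34 * → l++
[2,17] -8+36=28 d=31 * → l++
[3,17] -3+36=33 d=26 * → l++
[4,17] 1+36=37 d=22 * → l++
[5,17] 2+36=38 d=21 * → l++
[6,17] 4+36=40 d=19 * → l++
[7,17] 7+36=43 d=16 * → l++
[8,17] 8+36=44 d=15 * → l++
[9,17] 14+36=50 d=9 * → l++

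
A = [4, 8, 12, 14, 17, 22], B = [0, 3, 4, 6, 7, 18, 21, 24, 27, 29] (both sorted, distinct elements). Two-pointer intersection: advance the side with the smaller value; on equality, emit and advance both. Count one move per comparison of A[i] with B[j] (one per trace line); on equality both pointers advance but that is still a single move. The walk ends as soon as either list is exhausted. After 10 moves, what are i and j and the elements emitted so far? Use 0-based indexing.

[i=0,j=0] 4>0 → j++
[i=0,j=1] 4>3 → j++
[i=0,j=2] 4==4 emit → i++,j++
[i=1,j=3] 8>6 → j++
[i=1,j=4] 8>7 → j++
[i=1,j=5] 8<18 → i++
[i=2,j=5] 12<18 → i++
[i=3,j=5] 14<18 → i++
[i=4,j=5] 17<18 → i++
[i=5,j=5] 22>18 → j++

i=5, j=6, emitted=[4]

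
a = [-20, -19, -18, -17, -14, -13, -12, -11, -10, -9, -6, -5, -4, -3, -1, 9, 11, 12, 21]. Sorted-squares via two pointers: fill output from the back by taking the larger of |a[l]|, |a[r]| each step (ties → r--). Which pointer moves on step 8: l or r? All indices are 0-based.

r

l=0 r=18: |-20|<=|21| out[18]=441, r--
l=0 r=17: |-20|>|12| out[17]=400, l++
l=1 r=17: |-19|>|12| out[16]=361, l++
l=2 r=17: |-18|>|12| out[15]=324, l++
l=3 r=17: |-17|>|12| out[14]=289, l++
l=4 r=17: |-14|>|12| out[13]=196, l++
l=5 r=17: |-13|>|12| out[12]=169, l++
l=6 r=17: |-12|<=|12| out[11]=144, r--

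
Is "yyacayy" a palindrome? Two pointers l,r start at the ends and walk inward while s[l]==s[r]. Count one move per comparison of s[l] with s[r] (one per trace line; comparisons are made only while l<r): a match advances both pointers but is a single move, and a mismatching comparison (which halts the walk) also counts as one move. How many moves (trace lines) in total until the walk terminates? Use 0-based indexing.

3 moves

[0,6] 'y'=='y' → l++,r--
[1,5] 'y'=='y' → l++,r--
[2,4] 'a'=='a' → l++,r--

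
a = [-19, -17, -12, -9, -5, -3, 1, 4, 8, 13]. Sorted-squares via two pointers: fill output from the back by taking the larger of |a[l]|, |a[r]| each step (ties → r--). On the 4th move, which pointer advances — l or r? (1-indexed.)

[1,10] |-19|>|13| out[10]=361 → l++
[2,10] |-17|>|13| out[9]=289 → l++
[3,10] |-12|<=|13| out[8]=169 → r--
[3,9] |-12|>|8| out[7]=144 → l++

l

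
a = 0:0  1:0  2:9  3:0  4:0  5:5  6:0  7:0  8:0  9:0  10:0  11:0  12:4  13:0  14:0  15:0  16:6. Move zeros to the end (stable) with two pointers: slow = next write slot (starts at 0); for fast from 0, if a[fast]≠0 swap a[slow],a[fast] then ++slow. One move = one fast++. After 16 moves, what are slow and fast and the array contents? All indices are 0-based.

slow=3, fast=16, a=[9, 5, 4, 0, 0, 0, 0, 0, 0, 0, 0, 0, 0, 0, 0, 0, 6]

slow=0 fast=0: a[fast]=0, fast++
slow=0 fast=1: a[fast]=0, fast++
slow=0 fast=2: a[fast]=9≠0 swap→a[0]=9, slow++,fast++
slow=1 fast=3: a[fast]=0, fast++
slow=1 fast=4: a[fast]=0, fast++
slow=1 fast=5: a[fast]=5≠0 swap→a[1]=5, slow++,fast++
slow=2 fast=6: a[fast]=0, fast++
slow=2 fast=7: a[fast]=0, fast++
slow=2 fast=8: a[fast]=0, fast++
slow=2 fast=9: a[fast]=0, fast++
slow=2 fast=10: a[fast]=0, fast++
slow=2 fast=11: a[fast]=0, fast++
slow=2 fast=12: a[fast]=4≠0 swap→a[2]=4, slow++,fast++
slow=3 fast=13: a[fast]=0, fast++
slow=3 fast=14: a[fast]=0, fast++
slow=3 fast=15: a[fast]=0, fast++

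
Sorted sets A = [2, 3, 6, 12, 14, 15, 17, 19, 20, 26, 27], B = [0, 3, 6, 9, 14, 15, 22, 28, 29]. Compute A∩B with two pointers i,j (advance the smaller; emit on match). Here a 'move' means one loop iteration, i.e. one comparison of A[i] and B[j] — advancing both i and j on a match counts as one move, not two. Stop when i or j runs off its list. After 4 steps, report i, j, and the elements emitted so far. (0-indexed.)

i=3, j=3, emitted=[3, 6]

[i=0,j=0] 2>0 → j++
[i=0,j=1] 2<3 → i++
[i=1,j=1] 3==3 emit → i++,j++
[i=2,j=2] 6==6 emit → i++,j++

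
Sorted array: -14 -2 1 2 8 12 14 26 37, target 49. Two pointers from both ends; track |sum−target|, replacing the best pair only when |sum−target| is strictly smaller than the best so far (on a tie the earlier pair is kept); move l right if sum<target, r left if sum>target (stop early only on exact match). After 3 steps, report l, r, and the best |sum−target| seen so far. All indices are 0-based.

l=3, r=8, best |Δ|=11

l=0 r=8: -14+37=23 d=26 *, l++
l=1 r=8: -2+37=35 d=14 *, l++
l=2 r=8: 1+37=38 d=11 *, l++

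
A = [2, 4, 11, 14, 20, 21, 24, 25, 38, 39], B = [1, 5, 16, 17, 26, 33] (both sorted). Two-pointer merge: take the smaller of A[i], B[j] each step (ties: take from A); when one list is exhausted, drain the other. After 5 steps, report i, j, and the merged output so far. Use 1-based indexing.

[i=1,j=1] A[i]=2>B[j]=1 take 1 → j++
[i=1,j=2] A[i]=2<=B[j]=5 take 2 → i++
[i=2,j=2] A[i]=4<=B[j]=5 take 4 → i++
[i=3,j=2] A[i]=11>B[j]=5 take 5 → j++
[i=3,j=3] A[i]=11<=B[j]=16 take 11 → i++

i=4, j=3, merged so far=[1, 2, 4, 5, 11]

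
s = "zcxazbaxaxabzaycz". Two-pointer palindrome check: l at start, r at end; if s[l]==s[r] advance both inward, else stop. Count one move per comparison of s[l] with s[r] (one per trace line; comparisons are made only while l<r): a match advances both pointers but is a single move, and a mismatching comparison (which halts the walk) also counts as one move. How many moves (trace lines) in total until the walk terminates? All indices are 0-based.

3 moves

l=0 r=16: 'z'=='z', l++,r--
l=1 r=15: 'c'=='c', l++,r--
l=2 r=14: 'x'!='y', stop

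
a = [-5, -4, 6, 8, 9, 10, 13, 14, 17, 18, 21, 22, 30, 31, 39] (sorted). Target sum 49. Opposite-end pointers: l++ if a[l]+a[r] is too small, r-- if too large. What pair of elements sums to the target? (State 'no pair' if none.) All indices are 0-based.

(10, 39)

[0,14] -5+39=34 <49 → l++
[1,14] -4+39=35 <49 → l++
[2,14] 6+39=45 <49 → l++
[3,14] 8+39=47 <49 → l++
[4,14] 9+39=48 <49 → l++
[5,14] 10+39=49 → found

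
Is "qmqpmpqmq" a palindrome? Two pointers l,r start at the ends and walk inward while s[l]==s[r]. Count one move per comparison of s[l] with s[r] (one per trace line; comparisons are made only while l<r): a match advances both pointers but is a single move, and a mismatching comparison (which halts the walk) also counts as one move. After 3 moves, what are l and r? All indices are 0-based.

[0,8] 'q'=='q' → l++,r--
[1,7] 'm'=='m' → l++,r--
[2,6] 'q'=='q' → l++,r--

l=3, r=5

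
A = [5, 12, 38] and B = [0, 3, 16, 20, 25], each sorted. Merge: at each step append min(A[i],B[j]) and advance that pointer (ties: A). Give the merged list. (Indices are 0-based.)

[0, 3, 5, 12, 16, 20, 25, 38]

i=0 j=0: A[i]=5>B[j]=0 take 0, j++
i=0 j=1: A[i]=5>B[j]=3 take 3, j++
i=0 j=2: A[i]=5<=B[j]=16 take 5, i++
i=1 j=2: A[i]=12<=B[j]=16 take 12, i++
i=2 j=2: A[i]=38>B[j]=16 take 16, j++
i=2 j=3: A[i]=38>B[j]=20 take 20, j++
i=2 j=4: A[i]=38>B[j]=25 take 25, j++
i=2 j=5: B done, take A[i]=38, i++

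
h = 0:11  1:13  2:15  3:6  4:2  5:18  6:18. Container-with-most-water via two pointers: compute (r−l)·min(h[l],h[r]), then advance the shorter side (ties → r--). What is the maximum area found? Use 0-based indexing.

l=0 r=6: min(11,18)*6=66 best=66 *, l++
l=1 r=6: min(13,18)*5=65 best=66, l++
l=2 r=6: min(15,18)*4=60 best=66, l++
l=3 r=6: min(6,18)*3=18 best=66, l++
l=4 r=6: min(2,18)*2=4 best=66, l++
l=5 r=6: min(18,18)*1=18 best=66, r--

max area = 66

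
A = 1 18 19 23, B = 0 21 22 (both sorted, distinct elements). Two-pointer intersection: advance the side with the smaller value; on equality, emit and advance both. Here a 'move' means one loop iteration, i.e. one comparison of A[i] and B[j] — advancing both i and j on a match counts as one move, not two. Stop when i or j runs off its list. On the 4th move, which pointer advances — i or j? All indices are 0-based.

i

i=0 j=0: 1>0, j++
i=0 j=1: 1<21, i++
i=1 j=1: 18<21, i++
i=2 j=1: 19<21, i++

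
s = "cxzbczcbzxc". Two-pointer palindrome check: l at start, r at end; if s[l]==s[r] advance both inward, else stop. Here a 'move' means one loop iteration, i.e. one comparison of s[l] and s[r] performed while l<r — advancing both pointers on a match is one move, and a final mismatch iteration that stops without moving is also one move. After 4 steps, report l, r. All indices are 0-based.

l=4, r=6

[0,10] 'c'=='c' → l++,r--
[1,9] 'x'=='x' → l++,r--
[2,8] 'z'=='z' → l++,r--
[3,7] 'b'=='b' → l++,r--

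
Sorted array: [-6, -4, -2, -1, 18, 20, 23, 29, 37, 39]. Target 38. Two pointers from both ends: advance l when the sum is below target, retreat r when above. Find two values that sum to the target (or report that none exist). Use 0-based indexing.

l=0 r=9: -6+39=33 <38, l++
l=1 r=9: -4+39=35 <38, l++
l=2 r=9: -2+39=37 <38, l++
l=3 r=9: -1+39=38, found

(-1, 39)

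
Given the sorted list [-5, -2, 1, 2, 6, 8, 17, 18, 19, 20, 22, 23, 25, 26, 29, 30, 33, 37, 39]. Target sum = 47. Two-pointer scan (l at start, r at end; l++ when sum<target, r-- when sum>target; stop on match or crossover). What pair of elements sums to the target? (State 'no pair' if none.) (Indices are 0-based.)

[0,18] -5+39=34 <47 → l++
[1,18] -2+39=37 <47 → l++
[2,18] 1+39=40 <47 → l++
[3,18] 2+39=41 <47 → l++
[4,18] 6+39=45 <47 → l++
[5,18] 8+39=47 → found

(8, 39)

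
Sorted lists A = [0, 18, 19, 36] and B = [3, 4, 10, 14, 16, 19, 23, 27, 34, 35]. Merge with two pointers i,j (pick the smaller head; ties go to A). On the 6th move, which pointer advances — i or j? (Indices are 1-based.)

j

[i=1,j=1] A[i]=0<=B[j]=3 take 0 → i++
[i=2,j=1] A[i]=18>B[j]=3 take 3 → j++
[i=2,j=2] A[i]=18>B[j]=4 take 4 → j++
[i=2,j=3] A[i]=18>B[j]=10 take 10 → j++
[i=2,j=4] A[i]=18>B[j]=14 take 14 → j++
[i=2,j=5] A[i]=18>B[j]=16 take 16 → j++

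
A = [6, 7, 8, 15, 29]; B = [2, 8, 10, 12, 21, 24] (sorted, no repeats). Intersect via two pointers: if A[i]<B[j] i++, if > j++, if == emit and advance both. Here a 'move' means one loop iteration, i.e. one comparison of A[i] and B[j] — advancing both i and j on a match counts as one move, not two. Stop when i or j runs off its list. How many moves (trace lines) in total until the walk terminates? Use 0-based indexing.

9 moves

[i=0,j=0] 6>2 → j++
[i=0,j=1] 6<8 → i++
[i=1,j=1] 7<8 → i++
[i=2,j=1] 8==8 emit → i++,j++
[i=3,j=2] 15>10 → j++
[i=3,j=3] 15>12 → j++
[i=3,j=4] 15<21 → i++
[i=4,j=4] 29>21 → j++
[i=4,j=5] 29>24 → j++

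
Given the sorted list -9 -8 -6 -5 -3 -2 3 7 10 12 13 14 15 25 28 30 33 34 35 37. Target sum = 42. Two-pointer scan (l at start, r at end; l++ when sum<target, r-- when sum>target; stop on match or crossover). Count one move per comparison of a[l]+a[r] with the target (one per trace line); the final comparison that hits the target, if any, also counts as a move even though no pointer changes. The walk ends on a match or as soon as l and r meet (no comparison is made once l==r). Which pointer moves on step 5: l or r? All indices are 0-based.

[0,19] -9+37=28 <42 → l++
[1,19] -8+37=29 <42 → l++
[2,19] -6+37=31 <42 → l++
[3,19] -5+37=32 <42 → l++
[4,19] -3+37=34 <42 → l++

l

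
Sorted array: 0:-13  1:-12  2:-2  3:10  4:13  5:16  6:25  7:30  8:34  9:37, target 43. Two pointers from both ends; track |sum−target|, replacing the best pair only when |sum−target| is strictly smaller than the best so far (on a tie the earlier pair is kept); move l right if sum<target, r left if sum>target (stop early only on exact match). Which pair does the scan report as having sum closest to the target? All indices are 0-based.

l=0 r=9: -13+37=24 d=19 *, l++
l=1 r=9: -12+37=25 d=18 *, l++
l=2 r=9: -2+37=35 d=8 *, l++
l=3 r=9: 10+37=47 d=4 *, r--
l=3 r=8: 10+34=44 d=1 *, r--
l=3 r=7: 10+30=40 d=3, l++
l=4 r=7: 13+30=43 d=0 *, stop

pair (13, 30) with sum 43 (|Δ|=0)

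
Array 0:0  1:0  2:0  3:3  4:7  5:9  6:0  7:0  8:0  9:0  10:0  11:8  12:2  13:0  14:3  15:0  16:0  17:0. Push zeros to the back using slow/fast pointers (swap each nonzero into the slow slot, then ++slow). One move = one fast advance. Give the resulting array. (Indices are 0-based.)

slow=0 fast=0: a[fast]=0, fast++
slow=0 fast=1: a[fast]=0, fast++
slow=0 fast=2: a[fast]=0, fast++
slow=0 fast=3: a[fast]=3≠0 swap→a[0]=3, slow++,fast++
slow=1 fast=4: a[fast]=7≠0 swap→a[1]=7, slow++,fast++
slow=2 fast=5: a[fast]=9≠0 swap→a[2]=9, slow++,fast++
slow=3 fast=6: a[fast]=0, fast++
slow=3 fast=7: a[fast]=0, fast++
slow=3 fast=8: a[fast]=0, fast++
slow=3 fast=9: a[fast]=0, fast++
slow=3 fast=10: a[fast]=0, fast++
slow=3 fast=11: a[fast]=8≠0 swap→a[3]=8, slow++,fast++
slow=4 fast=12: a[fast]=2≠0 swap→a[4]=2, slow++,fast++
slow=5 fast=13: a[fast]=0, fast++
slow=5 fast=14: a[fast]=3≠0 swap→a[5]=3, slow++,fast++
slow=6 fast=15: a[fast]=0, fast++
slow=6 fast=16: a[fast]=0, fast++
slow=6 fast=17: a[fast]=0, fast++

[3, 7, 9, 8, 2, 3, 0, 0, 0, 0, 0, 0, 0, 0, 0, 0, 0, 0]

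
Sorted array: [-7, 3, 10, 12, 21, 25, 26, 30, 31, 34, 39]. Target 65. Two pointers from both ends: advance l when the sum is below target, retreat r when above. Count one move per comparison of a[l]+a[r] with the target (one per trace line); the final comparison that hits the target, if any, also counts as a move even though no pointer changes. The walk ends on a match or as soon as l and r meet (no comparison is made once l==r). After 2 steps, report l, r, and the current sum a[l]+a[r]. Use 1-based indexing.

l=1 r=11: -7+39=32 <65, l++
l=2 r=11: 3+39=42 <65, l++

l=3, r=11, sum=49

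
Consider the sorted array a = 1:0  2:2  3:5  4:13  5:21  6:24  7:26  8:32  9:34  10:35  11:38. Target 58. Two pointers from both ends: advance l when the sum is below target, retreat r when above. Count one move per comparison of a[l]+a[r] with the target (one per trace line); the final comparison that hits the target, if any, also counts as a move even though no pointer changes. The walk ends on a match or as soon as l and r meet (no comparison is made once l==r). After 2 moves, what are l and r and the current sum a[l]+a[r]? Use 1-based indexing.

l=3, r=11, sum=43

l=1 r=11: 0+38=38 <58, l++
l=2 r=11: 2+38=40 <58, l++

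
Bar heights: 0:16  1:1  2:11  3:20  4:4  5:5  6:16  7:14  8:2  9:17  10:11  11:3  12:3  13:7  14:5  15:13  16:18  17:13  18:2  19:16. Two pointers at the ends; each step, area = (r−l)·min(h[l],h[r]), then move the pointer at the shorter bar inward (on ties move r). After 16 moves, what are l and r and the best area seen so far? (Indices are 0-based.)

l=0 r=19: min(16,16)*19=304 best=304 *, r--
l=0 r=18: min(16,2)*18=36 best=304, r--
l=0 r=17: min(16,13)*17=221 best=304, r--
l=0 r=16: min(16,18)*16=256 best=304, l++
l=1 r=16: min(1,18)*15=15 best=304, l++
l=2 r=16: min(11,18)*14=154 best=304, l++
l=3 r=16: min(20,18)*13=234 best=304, r--
l=3 r=15: min(20,13)*12=156 best=304, r--
l=3 r=14: min(20,5)*11=55 best=304, r--
l=3 r=13: min(20,7)*10=70 best=304, r--
l=3 r=12: min(20,3)*9=27 best=304, r--
l=3 r=11: min(20,3)*8=24 best=304, r--
l=3 r=10: min(20,11)*7=77 best=304, r--
l=3 r=9: min(20,17)*6=102 best=304, r--
l=3 r=8: min(20,2)*5=10 best=304, r--
l=3 r=7: min(20,14)*4=56 best=304, r--

l=3, r=6, best area=304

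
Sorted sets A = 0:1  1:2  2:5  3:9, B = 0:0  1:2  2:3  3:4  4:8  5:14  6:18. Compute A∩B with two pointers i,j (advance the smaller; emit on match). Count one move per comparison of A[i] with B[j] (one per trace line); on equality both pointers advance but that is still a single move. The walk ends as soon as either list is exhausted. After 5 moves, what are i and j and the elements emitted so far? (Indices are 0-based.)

i=2, j=4, emitted=[2]

[i=0,j=0] 1>0 → j++
[i=0,j=1] 1<2 → i++
[i=1,j=1] 2==2 emit → i++,j++
[i=2,j=2] 5>3 → j++
[i=2,j=3] 5>4 → j++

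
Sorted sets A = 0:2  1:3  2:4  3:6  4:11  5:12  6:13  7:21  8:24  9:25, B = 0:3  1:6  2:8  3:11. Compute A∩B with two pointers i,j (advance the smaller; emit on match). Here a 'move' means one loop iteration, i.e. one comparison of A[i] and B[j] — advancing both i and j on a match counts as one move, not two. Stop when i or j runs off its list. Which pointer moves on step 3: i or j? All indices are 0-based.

[i=0,j=0] 2<3 → i++
[i=1,j=0] 3==3 emit → i++,j++
[i=2,j=1] 4<6 → i++

i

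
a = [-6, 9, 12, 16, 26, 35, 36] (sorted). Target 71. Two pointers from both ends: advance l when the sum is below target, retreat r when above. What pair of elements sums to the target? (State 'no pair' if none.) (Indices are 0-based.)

(35, 36)

[0,6] -6+36=30 <71 → l++
[1,6] 9+36=45 <71 → l++
[2,6] 12+36=48 <71 → l++
[3,6] 16+36=52 <71 → l++
[4,6] 26+36=62 <71 → l++
[5,6] 35+36=71 → found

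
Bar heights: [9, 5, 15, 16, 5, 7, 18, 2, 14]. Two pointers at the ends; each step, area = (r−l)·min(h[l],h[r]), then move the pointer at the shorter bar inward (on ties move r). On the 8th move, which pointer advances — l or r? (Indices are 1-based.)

[1,9] min(9,14)*8=72 best=72 * → l++
[2,9] min(5,14)*7=35 best=72 → l++
[3,9] min(15,14)*6=84 best=84 * → r--
[3,8] min(15,2)*5=10 best=84 → r--
[3,7] min(15,18)*4=60 best=84 → l++
[4,7] min(16,18)*3=48 best=84 → l++
[5,7] min(5,18)*2=10 best=84 → l++
[6,7] min(7,18)*1=7 best=84 → l++

l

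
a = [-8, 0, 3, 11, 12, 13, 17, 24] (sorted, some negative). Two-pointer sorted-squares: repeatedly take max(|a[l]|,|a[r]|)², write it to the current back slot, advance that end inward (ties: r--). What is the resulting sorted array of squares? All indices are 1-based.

[0, 9, 64, 121, 144, 169, 289, 576]

l=1 r=8: |-8|<=|24| out[8]=576, r--
l=1 r=7: |-8|<=|17| out[7]=289, r--
l=1 r=6: |-8|<=|13| out[6]=169, r--
l=1 r=5: |-8|<=|12| out[5]=144, r--
l=1 r=4: |-8|<=|11| out[4]=121, r--
l=1 r=3: |-8|>|3| out[3]=64, l++
l=2 r=3: |0|<=|3| out[2]=9, r--
l=2 r=2: |0|<=|0| out[1]=0, r--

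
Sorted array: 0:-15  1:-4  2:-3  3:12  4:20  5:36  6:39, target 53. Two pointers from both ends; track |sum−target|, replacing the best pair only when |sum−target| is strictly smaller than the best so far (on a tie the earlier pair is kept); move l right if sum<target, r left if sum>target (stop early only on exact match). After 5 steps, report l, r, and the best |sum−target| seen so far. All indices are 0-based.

l=0 r=6: -15+39=24 d=29 *, l++
l=1 r=6: -4+39=35 d=18 *, l++
l=2 r=6: -3+39=36 d=17 *, l++
l=3 r=6: 12+39=51 d=2 *, l++
l=4 r=6: 20+39=59 d=6, r--

l=4, r=5, best |Δ|=2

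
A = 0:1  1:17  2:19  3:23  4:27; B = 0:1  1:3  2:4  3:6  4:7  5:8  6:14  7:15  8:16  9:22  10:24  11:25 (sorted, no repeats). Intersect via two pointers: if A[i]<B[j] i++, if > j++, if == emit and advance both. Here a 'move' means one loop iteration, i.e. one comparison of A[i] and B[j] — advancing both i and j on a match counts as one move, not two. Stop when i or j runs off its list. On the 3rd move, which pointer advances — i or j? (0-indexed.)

[i=0,j=0] 1==1 emit → i++,j++
[i=1,j=1] 17>3 → j++
[i=1,j=2] 17>4 → j++

j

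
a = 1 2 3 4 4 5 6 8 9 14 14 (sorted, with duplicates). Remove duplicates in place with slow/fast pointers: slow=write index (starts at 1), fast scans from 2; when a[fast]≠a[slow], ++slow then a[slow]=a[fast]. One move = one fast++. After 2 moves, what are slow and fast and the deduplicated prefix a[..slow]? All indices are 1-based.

slow=3, fast=4, prefix=[1, 2, 3]

(s=1,f=2) a[fast]=2≠a[slow]=1 write a[2]=2 → slow++,fast++
(s=2,f=3) a[fast]=3≠a[slow]=2 write a[3]=3 → slow++,fast++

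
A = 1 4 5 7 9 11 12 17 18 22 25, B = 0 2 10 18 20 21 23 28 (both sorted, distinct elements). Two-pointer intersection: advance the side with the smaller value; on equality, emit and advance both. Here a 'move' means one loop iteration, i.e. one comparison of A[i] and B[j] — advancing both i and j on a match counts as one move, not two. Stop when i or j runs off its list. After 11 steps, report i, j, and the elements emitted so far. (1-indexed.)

i=9, j=4, emitted=[]

[i=1,j=1] 1>0 → j++
[i=1,j=2] 1<2 → i++
[i=2,j=2] 4>2 → j++
[i=2,j=3] 4<10 → i++
[i=3,j=3] 5<10 → i++
[i=4,j=3] 7<10 → i++
[i=5,j=3] 9<10 → i++
[i=6,j=3] 11>10 → j++
[i=6,j=4] 11<18 → i++
[i=7,j=4] 12<18 → i++
[i=8,j=4] 17<18 → i++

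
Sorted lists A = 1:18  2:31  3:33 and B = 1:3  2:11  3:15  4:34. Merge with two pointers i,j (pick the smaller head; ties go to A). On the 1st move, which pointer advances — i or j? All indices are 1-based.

i=1 j=1: A[i]=18>B[j]=3 take 3, j++

j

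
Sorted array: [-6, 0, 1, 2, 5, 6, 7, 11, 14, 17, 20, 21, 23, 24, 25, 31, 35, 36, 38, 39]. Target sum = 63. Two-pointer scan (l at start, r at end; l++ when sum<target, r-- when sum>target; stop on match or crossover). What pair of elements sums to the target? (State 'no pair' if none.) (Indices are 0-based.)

(24, 39)

[0,19] -6+39=33 <63 → l++
[1,19] 0+39=39 <63 → l++
[2,19] 1+39=40 <63 → l++
[3,19] 2+39=41 <63 → l++
[4,19] 5+39=44 <63 → l++
[5,19] 6+39=45 <63 → l++
[6,19] 7+39=46 <63 → l++
[7,19] 11+39=50 <63 → l++
[8,19] 14+39=53 <63 → l++
[9,19] 17+39=56 <63 → l++
[10,19] 20+39=59 <63 → l++
[11,19] 21+39=60 <63 → l++
[12,19] 23+39=62 <63 → l++
[13,19] 24+39=63 → found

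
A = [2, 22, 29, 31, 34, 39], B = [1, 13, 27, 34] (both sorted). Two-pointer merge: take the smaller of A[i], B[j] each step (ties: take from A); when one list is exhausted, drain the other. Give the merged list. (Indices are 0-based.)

[1, 2, 13, 22, 27, 29, 31, 34, 34, 39]

i=0 j=0: A[i]=2>B[j]=1 take 1, j++
i=0 j=1: A[i]=2<=B[j]=13 take 2, i++
i=1 j=1: A[i]=22>B[j]=13 take 13, j++
i=1 j=2: A[i]=22<=B[j]=27 take 22, i++
i=2 j=2: A[i]=29>B[j]=27 take 27, j++
i=2 j=3: A[i]=29<=B[j]=34 take 29, i++
i=3 j=3: A[i]=31<=B[j]=34 take 31, i++
i=4 j=3: A[i]=34<=B[j]=34 take 34, i++
i=5 j=3: A[i]=39>B[j]=34 take 34, j++
i=5 j=4: B done, take A[i]=39, i++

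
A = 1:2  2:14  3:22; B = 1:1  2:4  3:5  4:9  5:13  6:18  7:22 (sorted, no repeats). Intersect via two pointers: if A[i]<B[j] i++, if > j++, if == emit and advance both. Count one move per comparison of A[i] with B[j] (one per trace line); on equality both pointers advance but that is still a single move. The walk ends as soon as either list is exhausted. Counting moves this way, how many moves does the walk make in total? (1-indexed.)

9 moves

[i=1,j=1] 2>1 → j++
[i=1,j=2] 2<4 → i++
[i=2,j=2] 14>4 → j++
[i=2,j=3] 14>5 → j++
[i=2,j=4] 14>9 → j++
[i=2,j=5] 14>13 → j++
[i=2,j=6] 14<18 → i++
[i=3,j=6] 22>18 → j++
[i=3,j=7] 22==22 emit → i++,j++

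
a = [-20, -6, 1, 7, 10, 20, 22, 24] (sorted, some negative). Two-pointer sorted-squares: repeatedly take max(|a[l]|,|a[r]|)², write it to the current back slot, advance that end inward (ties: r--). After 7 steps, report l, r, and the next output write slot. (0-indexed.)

[0,7] |-20|<=|24| out[7]=576 → r--
[0,6] |-20|<=|22| out[6]=484 → r--
[0,5] |-20|<=|20| out[5]=400 → r--
[0,4] |-20|>|10| out[4]=400 → l++
[1,4] |-6|<=|10| out[3]=100 → r--
[1,3] |-6|<=|7| out[2]=49 → r--
[1,2] |-6|>|1| out[1]=36 → l++

l=2, r=2, next write slot=0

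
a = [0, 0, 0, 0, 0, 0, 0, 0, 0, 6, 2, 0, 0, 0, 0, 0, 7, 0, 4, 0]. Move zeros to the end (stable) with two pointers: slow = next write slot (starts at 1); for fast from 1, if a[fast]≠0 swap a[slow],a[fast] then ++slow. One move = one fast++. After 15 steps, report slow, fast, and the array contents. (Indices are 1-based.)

slow=1 fast=1: a[fast]=0, fast++
slow=1 fast=2: a[fast]=0, fast++
slow=1 fast=3: a[fast]=0, fast++
slow=1 fast=4: a[fast]=0, fast++
slow=1 fast=5: a[fast]=0, fast++
slow=1 fast=6: a[fast]=0, fast++
slow=1 fast=7: a[fast]=0, fast++
slow=1 fast=8: a[fast]=0, fast++
slow=1 fast=9: a[fast]=0, fast++
slow=1 fast=10: a[fast]=6≠0 swap→a[1]=6, slow++,fast++
slow=2 fast=11: a[fast]=2≠0 swap→a[2]=2, slow++,fast++
slow=3 fast=12: a[fast]=0, fast++
slow=3 fast=13: a[fast]=0, fast++
slow=3 fast=14: a[fast]=0, fast++
slow=3 fast=15: a[fast]=0, fast++

slow=3, fast=16, a=[6, 2, 0, 0, 0, 0, 0, 0, 0, 0, 0, 0, 0, 0, 0, 0, 7, 0, 4, 0]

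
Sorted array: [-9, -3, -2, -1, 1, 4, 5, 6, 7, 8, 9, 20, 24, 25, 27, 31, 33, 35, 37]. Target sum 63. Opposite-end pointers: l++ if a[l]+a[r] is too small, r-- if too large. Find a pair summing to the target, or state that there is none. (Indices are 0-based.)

no pair

[0,18] -9+37=28 <63 → l++
[1,18] -3+37=34 <63 → l++
[2,18] -2+37=35 <63 → l++
[3,18] -1+37=36 <63 → l++
[4,18] 1+37=38 <63 → l++
[5,18] 4+37=41 <63 → l++
[6,18] 5+37=42 <63 → l++
[7,18] 6+37=43 <63 → l++
[8,18] 7+37=44 <63 → l++
[9,18] 8+37=45 <63 → l++
[10,18] 9+37=46 <63 → l++
[11,18] 20+37=57 <63 → l++
[12,18] 24+37=61 <63 → l++
[13,18] 25+37=62 <63 → l++
[14,18] 27+37=64 >63 → r--
[14,17] 27+35=62 <63 → l++
[15,17] 31+35=66 >63 → r--
[15,16] 31+33=64 >63 → r--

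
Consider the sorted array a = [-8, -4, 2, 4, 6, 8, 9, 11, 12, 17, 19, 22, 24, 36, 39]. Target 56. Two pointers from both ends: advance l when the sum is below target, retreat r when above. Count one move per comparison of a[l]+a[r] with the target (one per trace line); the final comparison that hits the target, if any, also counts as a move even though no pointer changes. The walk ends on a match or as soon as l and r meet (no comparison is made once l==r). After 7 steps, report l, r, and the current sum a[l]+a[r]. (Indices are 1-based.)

l=8, r=15, sum=50

l=1 r=15: -8+39=31 <56, l++
l=2 r=15: -4+39=35 <56, l++
l=3 r=15: 2+39=41 <56, l++
l=4 r=15: 4+39=43 <56, l++
l=5 r=15: 6+39=45 <56, l++
l=6 r=15: 8+39=47 <56, l++
l=7 r=15: 9+39=48 <56, l++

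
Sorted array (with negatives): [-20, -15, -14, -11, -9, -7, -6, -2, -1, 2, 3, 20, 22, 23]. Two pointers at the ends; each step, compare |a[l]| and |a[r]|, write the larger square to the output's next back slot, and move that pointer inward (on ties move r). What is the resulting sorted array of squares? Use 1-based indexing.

[1,14] |-20|<=|23| out[14]=529 → r--
[1,13] |-20|<=|22| out[13]=484 → r--
[1,12] |-20|<=|20| out[12]=400 → r--
[1,11] |-20|>|3| out[11]=400 → l++
[2,11] |-15|>|3| out[10]=225 → l++
[3,11] |-14|>|3| out[9]=196 → l++
[4,11] |-11|>|3| out[8]=121 → l++
[5,11] |-9|>|3| out[7]=81 → l++
[6,11] |-7|>|3| out[6]=49 → l++
[7,11] |-6|>|3| out[5]=36 → l++
[8,11] |-2|<=|3| out[4]=9 → r--
[8,10] |-2|<=|2| out[3]=4 → r--
[8,9] |-2|>|-1| out[2]=4 → l++
[9,9] |-1|<=|-1| out[1]=1 → r--

[1, 4, 4, 9, 36, 49, 81, 121, 196, 225, 400, 400, 484, 529]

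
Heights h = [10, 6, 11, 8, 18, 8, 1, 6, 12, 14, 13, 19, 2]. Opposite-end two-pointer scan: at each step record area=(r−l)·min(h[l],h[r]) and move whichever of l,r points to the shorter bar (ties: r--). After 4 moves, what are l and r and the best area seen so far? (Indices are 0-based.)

[0,12] min(10,2)*12=24 best=24 * → r--
[0,11] min(10,19)*11=110 best=110 * → l++
[1,11] min(6,19)*10=60 best=110 → l++
[2,11] min(11,19)*9=99 best=110 → l++

l=3, r=11, best area=110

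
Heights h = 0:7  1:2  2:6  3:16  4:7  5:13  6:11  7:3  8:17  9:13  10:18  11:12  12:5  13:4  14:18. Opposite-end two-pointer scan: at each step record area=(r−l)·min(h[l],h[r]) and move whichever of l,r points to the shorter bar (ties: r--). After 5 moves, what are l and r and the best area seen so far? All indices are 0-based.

l=0 r=14: min(7,18)*14=98 best=98 *, l++
l=1 r=14: min(2,18)*13=26 best=98, l++
l=2 r=14: min(6,18)*12=72 best=98, l++
l=3 r=14: min(16,18)*11=176 best=176 *, l++
l=4 r=14: min(7,18)*10=70 best=176, l++

l=5, r=14, best area=176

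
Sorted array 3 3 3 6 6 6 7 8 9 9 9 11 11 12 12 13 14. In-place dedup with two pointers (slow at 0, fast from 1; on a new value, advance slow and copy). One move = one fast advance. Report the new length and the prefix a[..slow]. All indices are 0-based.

length 9; prefix = [3, 6, 7, 8, 9, 11, 12, 13, 14]

(s=0,f=1) a[fast]=3=a[slow] dup → fast++
(s=0,f=2) a[fast]=3=a[slow] dup → fast++
(s=0,f=3) a[fast]=6≠a[slow]=3 write a[1]=6 → slow++,fast++
(s=1,f=4) a[fast]=6=a[slow] dup → fast++
(s=1,f=5) a[fast]=6=a[slow] dup → fast++
(s=1,f=6) a[fast]=7≠a[slow]=6 write a[2]=7 → slow++,fast++
(s=2,f=7) a[fast]=8≠a[slow]=7 write a[3]=8 → slow++,fast++
(s=3,f=8) a[fast]=9≠a[slow]=8 write a[4]=9 → slow++,fast++
(s=4,f=9) a[fast]=9=a[slow] dup → fast++
(s=4,f=10) a[fast]=9=a[slow] dup → fast++
(s=4,f=11) a[fast]=11≠a[slow]=9 write a[5]=11 → slow++,fast++
(s=5,f=12) a[fast]=11=a[slow] dup → fast++
(s=5,f=13) a[fast]=12≠a[slow]=11 write a[6]=12 → slow++,fast++
(s=6,f=14) a[fast]=12=a[slow] dup → fast++
(s=6,f=15) a[fast]=13≠a[slow]=12 write a[7]=13 → slow++,fast++
(s=7,f=16) a[fast]=14≠a[slow]=13 write a[8]=14 → slow++,fast++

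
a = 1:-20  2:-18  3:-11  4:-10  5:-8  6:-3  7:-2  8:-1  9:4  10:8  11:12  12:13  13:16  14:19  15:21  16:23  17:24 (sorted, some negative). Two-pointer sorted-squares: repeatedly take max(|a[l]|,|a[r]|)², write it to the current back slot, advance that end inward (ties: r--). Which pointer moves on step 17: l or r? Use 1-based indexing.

[1,17] |-20|<=|24| out[17]=576 → r--
[1,16] |-20|<=|23| out[16]=529 → r--
[1,15] |-20|<=|21| out[15]=441 → r--
[1,14] |-20|>|19| out[14]=400 → l++
[2,14] |-18|<=|19| out[13]=361 → r--
[2,13] |-18|>|16| out[12]=324 → l++
[3,13] |-11|<=|16| out[11]=256 → r--
[3,12] |-11|<=|13| out[10]=169 → r--
[3,11] |-11|<=|12| out[9]=144 → r--
[3,10] |-11|>|8| out[8]=121 → l++
[4,10] |-10|>|8| out[7]=100 → l++
[5,10] |-8|<=|8| out[6]=64 → r--
[5,9] |-8|>|4| out[5]=64 → l++
[6,9] |-3|<=|4| out[4]=16 → r--
[6,8] |-3|>|-1| out[3]=9 → l++
[7,8] |-2|>|-1| out[2]=4 → l++
[8,8] |-1|<=|-1| out[1]=1 → r--

r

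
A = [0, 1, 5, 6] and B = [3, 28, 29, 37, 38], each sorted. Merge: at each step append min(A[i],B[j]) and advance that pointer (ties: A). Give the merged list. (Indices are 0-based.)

[0, 1, 3, 5, 6, 28, 29, 37, 38]

[i=0,j=0] A[i]=0<=B[j]=3 take 0 → i++
[i=1,j=0] A[i]=1<=B[j]=3 take 1 → i++
[i=2,j=0] A[i]=5>B[j]=3 take 3 → j++
[i=2,j=1] A[i]=5<=B[j]=28 take 5 → i++
[i=3,j=1] A[i]=6<=B[j]=28 take 6 → i++
[i=4,j=1] A done, take B[j]=28 → j++
[i=4,j=2] A done, take B[j]=29 → j++
[i=4,j=3] A done, take B[j]=37 → j++
[i=4,j=4] A done, take B[j]=38 → j++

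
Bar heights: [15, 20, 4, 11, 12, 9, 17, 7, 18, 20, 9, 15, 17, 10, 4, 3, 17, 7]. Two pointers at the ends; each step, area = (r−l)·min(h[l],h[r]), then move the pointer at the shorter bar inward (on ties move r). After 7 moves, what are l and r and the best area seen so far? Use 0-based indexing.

l=1, r=11, best area=255

l=0 r=17: min(15,7)*17=119 best=119 *, r--
l=0 r=16: min(15,17)*16=240 best=240 *, l++
l=1 r=16: min(20,17)*15=255 best=255 *, r--
l=1 r=15: min(20,3)*14=42 best=255, r--
l=1 r=14: min(20,4)*13=52 best=255, r--
l=1 r=13: min(20,10)*12=120 best=255, r--
l=1 r=12: min(20,17)*11=187 best=255, r--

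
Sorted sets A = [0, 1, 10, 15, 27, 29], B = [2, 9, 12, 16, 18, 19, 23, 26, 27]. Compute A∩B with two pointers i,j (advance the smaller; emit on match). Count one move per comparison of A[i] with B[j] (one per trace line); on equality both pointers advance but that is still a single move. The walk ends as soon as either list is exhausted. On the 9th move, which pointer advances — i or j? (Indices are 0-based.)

j

i=0 j=0: 0<2, i++
i=1 j=0: 1<2, i++
i=2 j=0: 10>2, j++
i=2 j=1: 10>9, j++
i=2 j=2: 10<12, i++
i=3 j=2: 15>12, j++
i=3 j=3: 15<16, i++
i=4 j=3: 27>16, j++
i=4 j=4: 27>18, j++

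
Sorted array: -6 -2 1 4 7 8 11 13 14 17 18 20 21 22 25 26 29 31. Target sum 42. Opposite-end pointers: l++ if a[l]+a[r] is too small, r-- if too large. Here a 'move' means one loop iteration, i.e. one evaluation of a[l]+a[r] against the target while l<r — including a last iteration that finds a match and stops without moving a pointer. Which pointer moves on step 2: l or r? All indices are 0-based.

[0,17] -6+31=25 <42 → l++
[1,17] -2+31=29 <42 → l++

l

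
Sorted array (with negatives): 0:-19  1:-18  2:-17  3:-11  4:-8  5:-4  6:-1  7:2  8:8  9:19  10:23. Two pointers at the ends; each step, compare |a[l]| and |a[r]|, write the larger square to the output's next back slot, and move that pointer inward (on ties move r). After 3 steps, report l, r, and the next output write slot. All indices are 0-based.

[0,10] |-19|<=|23| out[10]=529 → r--
[0,9] |-19|<=|19| out[9]=361 → r--
[0,8] |-19|>|8| out[8]=361 → l++

l=1, r=8, next write slot=7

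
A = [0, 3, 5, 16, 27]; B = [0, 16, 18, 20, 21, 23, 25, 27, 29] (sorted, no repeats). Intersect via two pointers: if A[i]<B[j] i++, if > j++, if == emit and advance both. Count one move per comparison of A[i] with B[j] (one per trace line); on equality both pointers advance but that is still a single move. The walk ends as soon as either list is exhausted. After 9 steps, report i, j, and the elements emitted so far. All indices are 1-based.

i=5, j=8, emitted=[0, 16]

i=1 j=1: 0==0 emit, i++,j++
i=2 j=2: 3<16, i++
i=3 j=2: 5<16, i++
i=4 j=2: 16==16 emit, i++,j++
i=5 j=3: 27>18, j++
i=5 j=4: 27>20, j++
i=5 j=5: 27>21, j++
i=5 j=6: 27>23, j++
i=5 j=7: 27>25, j++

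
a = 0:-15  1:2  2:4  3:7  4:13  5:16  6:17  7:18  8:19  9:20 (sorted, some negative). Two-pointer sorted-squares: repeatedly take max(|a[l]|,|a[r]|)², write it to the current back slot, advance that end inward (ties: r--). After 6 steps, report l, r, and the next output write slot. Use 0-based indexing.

l=0 r=9: |-15|<=|20| out[9]=400, r--
l=0 r=8: |-15|<=|19| out[8]=361, r--
l=0 r=7: |-15|<=|18| out[7]=324, r--
l=0 r=6: |-15|<=|17| out[6]=289, r--
l=0 r=5: |-15|<=|16| out[5]=256, r--
l=0 r=4: |-15|>|13| out[4]=225, l++

l=1, r=4, next write slot=3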